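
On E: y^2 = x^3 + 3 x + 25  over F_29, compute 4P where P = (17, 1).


k = 4 = 100_2 (binary, LSB first: 001)
Double-and-add from P = (17, 1):
  bit 0 = 0: acc unchanged = O
  bit 1 = 0: acc unchanged = O
  bit 2 = 1: acc = O + (23, 20) = (23, 20)

4P = (23, 20)


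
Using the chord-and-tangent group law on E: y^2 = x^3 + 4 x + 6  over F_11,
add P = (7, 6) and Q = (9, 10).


P != Q, so use the chord formula.
s = (y2 - y1) / (x2 - x1) = (4) / (2) mod 11 = 2
x3 = s^2 - x1 - x2 mod 11 = 2^2 - 7 - 9 = 10
y3 = s (x1 - x3) - y1 mod 11 = 2 * (7 - 10) - 6 = 10

P + Q = (10, 10)


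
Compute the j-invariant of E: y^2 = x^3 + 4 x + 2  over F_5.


Delta = -16(4 a^3 + 27 b^2) mod 5 = 1
-1728 * (4 a)^3 = -1728 * (4*4)^3 mod 5 = 2
j = 2 * 1^(-1) mod 5 = 2

j = 2 (mod 5)


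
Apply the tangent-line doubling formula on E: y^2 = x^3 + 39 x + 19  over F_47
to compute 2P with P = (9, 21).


Doubling: s = (3 x1^2 + a) / (2 y1)
s = (3*9^2 + 39) / (2*21) mod 47 = 0
x3 = s^2 - 2 x1 mod 47 = 0^2 - 2*9 = 29
y3 = s (x1 - x3) - y1 mod 47 = 0 * (9 - 29) - 21 = 26

2P = (29, 26)


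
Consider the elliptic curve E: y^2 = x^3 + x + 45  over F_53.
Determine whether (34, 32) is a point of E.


Check whether y^2 = x^3 + 1 x + 45 (mod 53) for (x, y) = (34, 32).
LHS: y^2 = 32^2 mod 53 = 17
RHS: x^3 + 1 x + 45 = 34^3 + 1*34 + 45 mod 53 = 4
LHS != RHS

No, not on the curve


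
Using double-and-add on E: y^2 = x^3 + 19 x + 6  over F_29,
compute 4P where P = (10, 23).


k = 4 = 100_2 (binary, LSB first: 001)
Double-and-add from P = (10, 23):
  bit 0 = 0: acc unchanged = O
  bit 1 = 0: acc unchanged = O
  bit 2 = 1: acc = O + (10, 6) = (10, 6)

4P = (10, 6)


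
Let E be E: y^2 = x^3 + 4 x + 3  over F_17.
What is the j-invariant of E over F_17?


Delta = -16(4 a^3 + 27 b^2) mod 17 = 6
-1728 * (4 a)^3 = -1728 * (4*4)^3 mod 17 = 11
j = 11 * 6^(-1) mod 17 = 16

j = 16 (mod 17)


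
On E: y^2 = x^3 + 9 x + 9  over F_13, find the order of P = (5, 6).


Compute successive multiples of P until we hit O:
  1P = (5, 6)
  2P = (0, 3)
  3P = (12, 8)
  4P = (12, 5)
  5P = (0, 10)
  6P = (5, 7)
  7P = O

ord(P) = 7


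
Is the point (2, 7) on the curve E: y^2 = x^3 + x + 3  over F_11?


Check whether y^2 = x^3 + 1 x + 3 (mod 11) for (x, y) = (2, 7).
LHS: y^2 = 7^2 mod 11 = 5
RHS: x^3 + 1 x + 3 = 2^3 + 1*2 + 3 mod 11 = 2
LHS != RHS

No, not on the curve


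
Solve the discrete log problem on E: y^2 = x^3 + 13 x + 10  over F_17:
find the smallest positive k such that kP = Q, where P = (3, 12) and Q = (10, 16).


Enumerate multiples of P until we hit Q = (10, 16):
  1P = (3, 12)
  2P = (10, 16)
Match found at i = 2.

k = 2


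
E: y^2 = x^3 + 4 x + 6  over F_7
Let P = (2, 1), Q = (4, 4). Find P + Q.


P != Q, so use the chord formula.
s = (y2 - y1) / (x2 - x1) = (3) / (2) mod 7 = 5
x3 = s^2 - x1 - x2 mod 7 = 5^2 - 2 - 4 = 5
y3 = s (x1 - x3) - y1 mod 7 = 5 * (2 - 5) - 1 = 5

P + Q = (5, 5)


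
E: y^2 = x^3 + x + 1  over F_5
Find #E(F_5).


For each x in F_5, count y with y^2 = x^3 + 1 x + 1 mod 5:
  x = 0: RHS = 1, y in [1, 4]  -> 2 point(s)
  x = 2: RHS = 1, y in [1, 4]  -> 2 point(s)
  x = 3: RHS = 1, y in [1, 4]  -> 2 point(s)
  x = 4: RHS = 4, y in [2, 3]  -> 2 point(s)
Affine points: 8. Add the point at infinity: total = 9.

#E(F_5) = 9


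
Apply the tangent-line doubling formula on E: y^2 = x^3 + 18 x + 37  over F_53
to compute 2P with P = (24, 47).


Doubling: s = (3 x1^2 + a) / (2 y1)
s = (3*24^2 + 18) / (2*47) mod 53 = 40
x3 = s^2 - 2 x1 mod 53 = 40^2 - 2*24 = 15
y3 = s (x1 - x3) - y1 mod 53 = 40 * (24 - 15) - 47 = 48

2P = (15, 48)


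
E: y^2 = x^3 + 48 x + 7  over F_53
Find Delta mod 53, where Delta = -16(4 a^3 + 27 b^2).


4 a^3 + 27 b^2 = 4*48^3 + 27*7^2 = 442368 + 1323 = 443691
Delta = -16 * (443691) = -7099056
Delta mod 53 = 29

Delta = 29 (mod 53)


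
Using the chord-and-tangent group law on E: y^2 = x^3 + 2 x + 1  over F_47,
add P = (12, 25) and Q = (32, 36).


P != Q, so use the chord formula.
s = (y2 - y1) / (x2 - x1) = (11) / (20) mod 47 = 17
x3 = s^2 - x1 - x2 mod 47 = 17^2 - 12 - 32 = 10
y3 = s (x1 - x3) - y1 mod 47 = 17 * (12 - 10) - 25 = 9

P + Q = (10, 9)


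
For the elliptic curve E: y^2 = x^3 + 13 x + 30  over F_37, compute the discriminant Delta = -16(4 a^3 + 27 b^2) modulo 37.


4 a^3 + 27 b^2 = 4*13^3 + 27*30^2 = 8788 + 24300 = 33088
Delta = -16 * (33088) = -529408
Delta mod 37 = 25

Delta = 25 (mod 37)


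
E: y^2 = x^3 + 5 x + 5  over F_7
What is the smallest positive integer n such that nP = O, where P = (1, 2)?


Compute successive multiples of P until we hit O:
  1P = (1, 2)
  2P = (2, 3)
  3P = (5, 1)
  4P = (5, 6)
  5P = (2, 4)
  6P = (1, 5)
  7P = O

ord(P) = 7


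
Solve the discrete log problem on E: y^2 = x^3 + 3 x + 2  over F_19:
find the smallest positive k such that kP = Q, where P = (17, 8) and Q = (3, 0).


Enumerate multiples of P until we hit Q = (3, 0):
  1P = (17, 8)
  2P = (10, 14)
  3P = (16, 2)
  4P = (3, 0)
Match found at i = 4.

k = 4


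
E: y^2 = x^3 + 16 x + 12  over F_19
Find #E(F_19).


For each x in F_19, count y with y^2 = x^3 + 16 x + 12 mod 19:
  x = 3: RHS = 11, y in [7, 12]  -> 2 point(s)
  x = 4: RHS = 7, y in [8, 11]  -> 2 point(s)
  x = 6: RHS = 1, y in [1, 18]  -> 2 point(s)
  x = 7: RHS = 11, y in [7, 12]  -> 2 point(s)
  x = 8: RHS = 6, y in [5, 14]  -> 2 point(s)
  x = 9: RHS = 11, y in [7, 12]  -> 2 point(s)
  x = 13: RHS = 4, y in [2, 17]  -> 2 point(s)
  x = 14: RHS = 16, y in [4, 15]  -> 2 point(s)
  x = 15: RHS = 17, y in [6, 13]  -> 2 point(s)
Affine points: 18. Add the point at infinity: total = 19.

#E(F_19) = 19


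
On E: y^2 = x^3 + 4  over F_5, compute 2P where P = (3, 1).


Doubling: s = (3 x1^2 + a) / (2 y1)
s = (3*3^2 + 0) / (2*1) mod 5 = 1
x3 = s^2 - 2 x1 mod 5 = 1^2 - 2*3 = 0
y3 = s (x1 - x3) - y1 mod 5 = 1 * (3 - 0) - 1 = 2

2P = (0, 2)


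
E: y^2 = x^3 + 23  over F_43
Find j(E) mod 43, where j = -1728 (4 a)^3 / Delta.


Delta = -16(4 a^3 + 27 b^2) mod 43 = 17
-1728 * (4 a)^3 = -1728 * (4*0)^3 mod 43 = 0
j = 0 * 17^(-1) mod 43 = 0

j = 0 (mod 43)


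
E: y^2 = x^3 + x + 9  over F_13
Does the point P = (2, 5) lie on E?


Check whether y^2 = x^3 + 1 x + 9 (mod 13) for (x, y) = (2, 5).
LHS: y^2 = 5^2 mod 13 = 12
RHS: x^3 + 1 x + 9 = 2^3 + 1*2 + 9 mod 13 = 6
LHS != RHS

No, not on the curve


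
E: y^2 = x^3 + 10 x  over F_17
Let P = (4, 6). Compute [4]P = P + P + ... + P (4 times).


k = 4 = 100_2 (binary, LSB first: 001)
Double-and-add from P = (4, 6):
  bit 0 = 0: acc unchanged = O
  bit 1 = 0: acc unchanged = O
  bit 2 = 1: acc = O + (4, 11) = (4, 11)

4P = (4, 11)


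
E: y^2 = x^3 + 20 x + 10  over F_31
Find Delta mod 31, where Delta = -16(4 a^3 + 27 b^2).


4 a^3 + 27 b^2 = 4*20^3 + 27*10^2 = 32000 + 2700 = 34700
Delta = -16 * (34700) = -555200
Delta mod 31 = 10

Delta = 10 (mod 31)


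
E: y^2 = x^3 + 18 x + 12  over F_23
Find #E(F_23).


For each x in F_23, count y with y^2 = x^3 + 18 x + 12 mod 23:
  x = 0: RHS = 12, y in [9, 14]  -> 2 point(s)
  x = 1: RHS = 8, y in [10, 13]  -> 2 point(s)
  x = 3: RHS = 1, y in [1, 22]  -> 2 point(s)
  x = 8: RHS = 1, y in [1, 22]  -> 2 point(s)
  x = 9: RHS = 6, y in [11, 12]  -> 2 point(s)
  x = 11: RHS = 0, y in [0]  -> 1 point(s)
  x = 12: RHS = 1, y in [1, 22]  -> 2 point(s)
  x = 14: RHS = 18, y in [8, 15]  -> 2 point(s)
  x = 15: RHS = 0, y in [0]  -> 1 point(s)
  x = 16: RHS = 3, y in [7, 16]  -> 2 point(s)
  x = 18: RHS = 4, y in [2, 21]  -> 2 point(s)
  x = 20: RHS = 0, y in [0]  -> 1 point(s)
  x = 22: RHS = 16, y in [4, 19]  -> 2 point(s)
Affine points: 23. Add the point at infinity: total = 24.

#E(F_23) = 24


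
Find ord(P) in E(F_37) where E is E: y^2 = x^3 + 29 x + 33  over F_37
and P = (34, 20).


Compute successive multiples of P until we hit O:
  1P = (34, 20)
  2P = (5, 28)
  3P = (36, 15)
  4P = (1, 27)
  5P = (12, 0)
  6P = (1, 10)
  7P = (36, 22)
  8P = (5, 9)
  ... (continuing to 10P)
  10P = O

ord(P) = 10


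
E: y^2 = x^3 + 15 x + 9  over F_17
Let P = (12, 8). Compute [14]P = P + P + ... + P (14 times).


k = 14 = 1110_2 (binary, LSB first: 0111)
Double-and-add from P = (12, 8):
  bit 0 = 0: acc unchanged = O
  bit 1 = 1: acc = O + (1, 5) = (1, 5)
  bit 2 = 1: acc = (1, 5) + (6, 3) = (2, 9)
  bit 3 = 1: acc = (2, 9) + (13, 15) = (3, 9)

14P = (3, 9)


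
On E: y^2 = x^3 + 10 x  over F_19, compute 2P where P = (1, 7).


Doubling: s = (3 x1^2 + a) / (2 y1)
s = (3*1^2 + 10) / (2*7) mod 19 = 5
x3 = s^2 - 2 x1 mod 19 = 5^2 - 2*1 = 4
y3 = s (x1 - x3) - y1 mod 19 = 5 * (1 - 4) - 7 = 16

2P = (4, 16)


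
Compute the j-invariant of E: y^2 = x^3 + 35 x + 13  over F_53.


Delta = -16(4 a^3 + 27 b^2) mod 53 = 48
-1728 * (4 a)^3 = -1728 * (4*35)^3 mod 53 = 15
j = 15 * 48^(-1) mod 53 = 50

j = 50 (mod 53)


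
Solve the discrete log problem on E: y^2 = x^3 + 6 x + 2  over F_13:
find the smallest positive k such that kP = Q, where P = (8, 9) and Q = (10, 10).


Enumerate multiples of P until we hit Q = (10, 10):
  1P = (8, 9)
  2P = (1, 3)
  3P = (5, 1)
  4P = (10, 3)
  5P = (4, 5)
  6P = (2, 10)
  7P = (7, 6)
  8P = (7, 7)
  9P = (2, 3)
  10P = (4, 8)
  11P = (10, 10)
Match found at i = 11.

k = 11


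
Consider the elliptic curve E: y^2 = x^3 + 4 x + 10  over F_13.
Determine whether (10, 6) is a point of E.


Check whether y^2 = x^3 + 4 x + 10 (mod 13) for (x, y) = (10, 6).
LHS: y^2 = 6^2 mod 13 = 10
RHS: x^3 + 4 x + 10 = 10^3 + 4*10 + 10 mod 13 = 10
LHS = RHS

Yes, on the curve


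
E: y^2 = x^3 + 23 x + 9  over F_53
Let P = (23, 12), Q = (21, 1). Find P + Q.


P != Q, so use the chord formula.
s = (y2 - y1) / (x2 - x1) = (42) / (51) mod 53 = 32
x3 = s^2 - x1 - x2 mod 53 = 32^2 - 23 - 21 = 26
y3 = s (x1 - x3) - y1 mod 53 = 32 * (23 - 26) - 12 = 51

P + Q = (26, 51)


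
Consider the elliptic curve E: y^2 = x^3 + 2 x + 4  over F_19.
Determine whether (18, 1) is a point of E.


Check whether y^2 = x^3 + 2 x + 4 (mod 19) for (x, y) = (18, 1).
LHS: y^2 = 1^2 mod 19 = 1
RHS: x^3 + 2 x + 4 = 18^3 + 2*18 + 4 mod 19 = 1
LHS = RHS

Yes, on the curve


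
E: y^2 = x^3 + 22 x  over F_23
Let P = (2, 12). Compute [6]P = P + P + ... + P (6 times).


k = 6 = 110_2 (binary, LSB first: 011)
Double-and-add from P = (2, 12):
  bit 0 = 0: acc unchanged = O
  bit 1 = 1: acc = O + (2, 11) = (2, 11)
  bit 2 = 1: acc = (2, 11) + (2, 12) = O

6P = O


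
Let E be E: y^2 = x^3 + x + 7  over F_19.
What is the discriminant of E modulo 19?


4 a^3 + 27 b^2 = 4*1^3 + 27*7^2 = 4 + 1323 = 1327
Delta = -16 * (1327) = -21232
Delta mod 19 = 10

Delta = 10 (mod 19)


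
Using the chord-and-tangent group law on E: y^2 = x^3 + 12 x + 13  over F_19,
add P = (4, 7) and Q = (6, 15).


P != Q, so use the chord formula.
s = (y2 - y1) / (x2 - x1) = (8) / (2) mod 19 = 4
x3 = s^2 - x1 - x2 mod 19 = 4^2 - 4 - 6 = 6
y3 = s (x1 - x3) - y1 mod 19 = 4 * (4 - 6) - 7 = 4

P + Q = (6, 4)


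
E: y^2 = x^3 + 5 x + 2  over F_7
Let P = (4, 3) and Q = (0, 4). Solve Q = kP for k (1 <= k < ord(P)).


Enumerate multiples of P until we hit Q = (0, 4):
  1P = (4, 3)
  2P = (1, 6)
  3P = (3, 3)
  4P = (0, 4)
Match found at i = 4.

k = 4


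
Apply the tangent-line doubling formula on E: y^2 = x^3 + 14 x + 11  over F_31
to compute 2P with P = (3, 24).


Doubling: s = (3 x1^2 + a) / (2 y1)
s = (3*3^2 + 14) / (2*24) mod 31 = 17
x3 = s^2 - 2 x1 mod 31 = 17^2 - 2*3 = 4
y3 = s (x1 - x3) - y1 mod 31 = 17 * (3 - 4) - 24 = 21

2P = (4, 21)


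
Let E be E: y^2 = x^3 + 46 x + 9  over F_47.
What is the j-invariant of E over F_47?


Delta = -16(4 a^3 + 27 b^2) mod 47 = 40
-1728 * (4 a)^3 = -1728 * (4*46)^3 mod 47 = 1
j = 1 * 40^(-1) mod 47 = 20

j = 20 (mod 47)


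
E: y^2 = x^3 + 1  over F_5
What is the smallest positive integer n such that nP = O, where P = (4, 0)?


Compute successive multiples of P until we hit O:
  1P = (4, 0)
  2P = O

ord(P) = 2


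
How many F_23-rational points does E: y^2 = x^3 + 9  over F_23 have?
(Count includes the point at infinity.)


For each x in F_23, count y with y^2 = x^3 + 0 x + 9 mod 23:
  x = 0: RHS = 9, y in [3, 20]  -> 2 point(s)
  x = 3: RHS = 13, y in [6, 17]  -> 2 point(s)
  x = 4: RHS = 4, y in [2, 21]  -> 2 point(s)
  x = 6: RHS = 18, y in [8, 15]  -> 2 point(s)
  x = 9: RHS = 2, y in [5, 18]  -> 2 point(s)
  x = 11: RHS = 6, y in [11, 12]  -> 2 point(s)
  x = 12: RHS = 12, y in [9, 14]  -> 2 point(s)
  x = 14: RHS = 16, y in [4, 19]  -> 2 point(s)
  x = 15: RHS = 3, y in [7, 16]  -> 2 point(s)
  x = 17: RHS = 0, y in [0]  -> 1 point(s)
  x = 21: RHS = 1, y in [1, 22]  -> 2 point(s)
  x = 22: RHS = 8, y in [10, 13]  -> 2 point(s)
Affine points: 23. Add the point at infinity: total = 24.

#E(F_23) = 24


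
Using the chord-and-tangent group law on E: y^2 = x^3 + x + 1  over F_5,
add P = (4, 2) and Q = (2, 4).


P != Q, so use the chord formula.
s = (y2 - y1) / (x2 - x1) = (2) / (3) mod 5 = 4
x3 = s^2 - x1 - x2 mod 5 = 4^2 - 4 - 2 = 0
y3 = s (x1 - x3) - y1 mod 5 = 4 * (4 - 0) - 2 = 4

P + Q = (0, 4)


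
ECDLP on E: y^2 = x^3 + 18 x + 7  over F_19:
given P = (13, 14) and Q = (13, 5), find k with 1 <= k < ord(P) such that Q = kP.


Enumerate multiples of P until we hit Q = (13, 5):
  1P = (13, 14)
  2P = (18, 11)
  3P = (18, 8)
  4P = (13, 5)
Match found at i = 4.

k = 4


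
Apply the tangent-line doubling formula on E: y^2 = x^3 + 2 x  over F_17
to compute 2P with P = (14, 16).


Doubling: s = (3 x1^2 + a) / (2 y1)
s = (3*14^2 + 2) / (2*16) mod 17 = 11
x3 = s^2 - 2 x1 mod 17 = 11^2 - 2*14 = 8
y3 = s (x1 - x3) - y1 mod 17 = 11 * (14 - 8) - 16 = 16

2P = (8, 16)


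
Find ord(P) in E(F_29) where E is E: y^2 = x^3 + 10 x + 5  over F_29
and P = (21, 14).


Compute successive multiples of P until we hit O:
  1P = (21, 14)
  2P = (17, 19)
  3P = (27, 8)
  4P = (11, 5)
  5P = (1, 4)
  6P = (0, 11)
  7P = (24, 27)
  8P = (6, 22)
  ... (continuing to 31P)
  31P = O

ord(P) = 31


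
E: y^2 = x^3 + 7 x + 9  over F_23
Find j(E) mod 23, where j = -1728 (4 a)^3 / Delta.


Delta = -16(4 a^3 + 27 b^2) mod 23 = 4
-1728 * (4 a)^3 = -1728 * (4*7)^3 mod 23 = 16
j = 16 * 4^(-1) mod 23 = 4

j = 4 (mod 23)


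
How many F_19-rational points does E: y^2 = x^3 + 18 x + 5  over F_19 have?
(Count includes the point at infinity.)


For each x in F_19, count y with y^2 = x^3 + 18 x + 5 mod 19:
  x = 0: RHS = 5, y in [9, 10]  -> 2 point(s)
  x = 1: RHS = 5, y in [9, 10]  -> 2 point(s)
  x = 2: RHS = 11, y in [7, 12]  -> 2 point(s)
  x = 5: RHS = 11, y in [7, 12]  -> 2 point(s)
  x = 6: RHS = 6, y in [5, 14]  -> 2 point(s)
  x = 10: RHS = 7, y in [8, 11]  -> 2 point(s)
  x = 12: RHS = 11, y in [7, 12]  -> 2 point(s)
  x = 13: RHS = 4, y in [2, 17]  -> 2 point(s)
  x = 16: RHS = 0, y in [0]  -> 1 point(s)
  x = 18: RHS = 5, y in [9, 10]  -> 2 point(s)
Affine points: 19. Add the point at infinity: total = 20.

#E(F_19) = 20


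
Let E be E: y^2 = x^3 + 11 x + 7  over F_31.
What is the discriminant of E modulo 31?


4 a^3 + 27 b^2 = 4*11^3 + 27*7^2 = 5324 + 1323 = 6647
Delta = -16 * (6647) = -106352
Delta mod 31 = 9

Delta = 9 (mod 31)


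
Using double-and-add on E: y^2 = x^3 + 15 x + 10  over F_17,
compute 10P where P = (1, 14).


k = 10 = 1010_2 (binary, LSB first: 0101)
Double-and-add from P = (1, 14):
  bit 0 = 0: acc unchanged = O
  bit 1 = 1: acc = O + (7, 4) = (7, 4)
  bit 2 = 0: acc unchanged = (7, 4)
  bit 3 = 1: acc = (7, 4) + (8, 8) = (1, 3)

10P = (1, 3)


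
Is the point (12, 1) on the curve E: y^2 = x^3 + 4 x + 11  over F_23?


Check whether y^2 = x^3 + 4 x + 11 (mod 23) for (x, y) = (12, 1).
LHS: y^2 = 1^2 mod 23 = 1
RHS: x^3 + 4 x + 11 = 12^3 + 4*12 + 11 mod 23 = 16
LHS != RHS

No, not on the curve


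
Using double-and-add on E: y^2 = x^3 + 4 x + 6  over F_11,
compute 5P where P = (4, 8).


k = 5 = 101_2 (binary, LSB first: 101)
Double-and-add from P = (4, 8):
  bit 0 = 1: acc = O + (4, 8) = (4, 8)
  bit 1 = 0: acc unchanged = (4, 8)
  bit 2 = 1: acc = (4, 8) + (2, 0) = (10, 1)

5P = (10, 1)


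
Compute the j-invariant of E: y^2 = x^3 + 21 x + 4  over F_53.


Delta = -16(4 a^3 + 27 b^2) mod 53 = 26
-1728 * (4 a)^3 = -1728 * (4*21)^3 mod 53 = 52
j = 52 * 26^(-1) mod 53 = 2

j = 2 (mod 53)


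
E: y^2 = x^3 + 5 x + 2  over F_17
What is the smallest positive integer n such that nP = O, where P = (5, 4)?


Compute successive multiples of P until we hit O:
  1P = (5, 4)
  2P = (5, 13)
  3P = O

ord(P) = 3


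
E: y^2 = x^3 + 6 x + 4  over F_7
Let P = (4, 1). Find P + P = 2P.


Doubling: s = (3 x1^2 + a) / (2 y1)
s = (3*4^2 + 6) / (2*1) mod 7 = 6
x3 = s^2 - 2 x1 mod 7 = 6^2 - 2*4 = 0
y3 = s (x1 - x3) - y1 mod 7 = 6 * (4 - 0) - 1 = 2

2P = (0, 2)


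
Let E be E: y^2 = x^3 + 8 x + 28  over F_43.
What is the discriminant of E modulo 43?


4 a^3 + 27 b^2 = 4*8^3 + 27*28^2 = 2048 + 21168 = 23216
Delta = -16 * (23216) = -371456
Delta mod 43 = 21

Delta = 21 (mod 43)


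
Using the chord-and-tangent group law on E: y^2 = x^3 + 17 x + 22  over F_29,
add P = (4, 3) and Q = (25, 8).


P != Q, so use the chord formula.
s = (y2 - y1) / (x2 - x1) = (5) / (21) mod 29 = 3
x3 = s^2 - x1 - x2 mod 29 = 3^2 - 4 - 25 = 9
y3 = s (x1 - x3) - y1 mod 29 = 3 * (4 - 9) - 3 = 11

P + Q = (9, 11)


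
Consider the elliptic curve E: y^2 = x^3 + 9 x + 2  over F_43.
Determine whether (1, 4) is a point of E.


Check whether y^2 = x^3 + 9 x + 2 (mod 43) for (x, y) = (1, 4).
LHS: y^2 = 4^2 mod 43 = 16
RHS: x^3 + 9 x + 2 = 1^3 + 9*1 + 2 mod 43 = 12
LHS != RHS

No, not on the curve


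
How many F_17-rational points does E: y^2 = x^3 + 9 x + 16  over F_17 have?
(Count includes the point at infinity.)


For each x in F_17, count y with y^2 = x^3 + 9 x + 16 mod 17:
  x = 0: RHS = 16, y in [4, 13]  -> 2 point(s)
  x = 1: RHS = 9, y in [3, 14]  -> 2 point(s)
  x = 2: RHS = 8, y in [5, 12]  -> 2 point(s)
  x = 3: RHS = 2, y in [6, 11]  -> 2 point(s)
  x = 5: RHS = 16, y in [4, 13]  -> 2 point(s)
  x = 10: RHS = 1, y in [1, 16]  -> 2 point(s)
  x = 11: RHS = 1, y in [1, 16]  -> 2 point(s)
  x = 12: RHS = 16, y in [4, 13]  -> 2 point(s)
  x = 13: RHS = 1, y in [1, 16]  -> 2 point(s)
  x = 14: RHS = 13, y in [8, 9]  -> 2 point(s)
Affine points: 20. Add the point at infinity: total = 21.

#E(F_17) = 21


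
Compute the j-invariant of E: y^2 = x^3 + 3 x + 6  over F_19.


Delta = -16(4 a^3 + 27 b^2) mod 19 = 10
-1728 * (4 a)^3 = -1728 * (4*3)^3 mod 19 = 18
j = 18 * 10^(-1) mod 19 = 17

j = 17 (mod 19)


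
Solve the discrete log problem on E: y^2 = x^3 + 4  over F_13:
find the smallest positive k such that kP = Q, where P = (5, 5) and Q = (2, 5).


Enumerate multiples of P until we hit Q = (2, 5):
  1P = (5, 5)
  2P = (4, 9)
  3P = (7, 3)
  4P = (2, 5)
Match found at i = 4.

k = 4


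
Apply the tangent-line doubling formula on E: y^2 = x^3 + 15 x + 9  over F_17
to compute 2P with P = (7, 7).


Doubling: s = (3 x1^2 + a) / (2 y1)
s = (3*7^2 + 15) / (2*7) mod 17 = 14
x3 = s^2 - 2 x1 mod 17 = 14^2 - 2*7 = 12
y3 = s (x1 - x3) - y1 mod 17 = 14 * (7 - 12) - 7 = 8

2P = (12, 8)


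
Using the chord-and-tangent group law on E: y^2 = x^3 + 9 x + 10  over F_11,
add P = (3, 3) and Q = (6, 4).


P != Q, so use the chord formula.
s = (y2 - y1) / (x2 - x1) = (1) / (3) mod 11 = 4
x3 = s^2 - x1 - x2 mod 11 = 4^2 - 3 - 6 = 7
y3 = s (x1 - x3) - y1 mod 11 = 4 * (3 - 7) - 3 = 3

P + Q = (7, 3)


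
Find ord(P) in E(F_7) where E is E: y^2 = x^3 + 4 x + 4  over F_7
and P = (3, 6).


Compute successive multiples of P until we hit O:
  1P = (3, 6)
  2P = (5, 4)
  3P = (0, 5)
  4P = (1, 4)
  5P = (4, 0)
  6P = (1, 3)
  7P = (0, 2)
  8P = (5, 3)
  ... (continuing to 10P)
  10P = O

ord(P) = 10


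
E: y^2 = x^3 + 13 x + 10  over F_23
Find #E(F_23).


For each x in F_23, count y with y^2 = x^3 + 13 x + 10 mod 23:
  x = 1: RHS = 1, y in [1, 22]  -> 2 point(s)
  x = 5: RHS = 16, y in [4, 19]  -> 2 point(s)
  x = 10: RHS = 13, y in [6, 17]  -> 2 point(s)
  x = 11: RHS = 12, y in [9, 14]  -> 2 point(s)
  x = 12: RHS = 8, y in [10, 13]  -> 2 point(s)
  x = 16: RHS = 13, y in [6, 17]  -> 2 point(s)
  x = 18: RHS = 4, y in [2, 21]  -> 2 point(s)
  x = 19: RHS = 9, y in [3, 20]  -> 2 point(s)
  x = 20: RHS = 13, y in [6, 17]  -> 2 point(s)
Affine points: 18. Add the point at infinity: total = 19.

#E(F_23) = 19


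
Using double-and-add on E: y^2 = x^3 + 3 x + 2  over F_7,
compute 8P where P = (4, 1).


k = 8 = 1000_2 (binary, LSB first: 0001)
Double-and-add from P = (4, 1):
  bit 0 = 0: acc unchanged = O
  bit 1 = 0: acc unchanged = O
  bit 2 = 0: acc unchanged = O
  bit 3 = 1: acc = O + (4, 6) = (4, 6)

8P = (4, 6)


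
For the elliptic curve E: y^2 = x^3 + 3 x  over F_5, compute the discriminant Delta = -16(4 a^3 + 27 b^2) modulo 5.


4 a^3 + 27 b^2 = 4*3^3 + 27*0^2 = 108 + 0 = 108
Delta = -16 * (108) = -1728
Delta mod 5 = 2

Delta = 2 (mod 5)


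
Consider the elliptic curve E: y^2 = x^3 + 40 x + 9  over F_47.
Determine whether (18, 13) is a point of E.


Check whether y^2 = x^3 + 40 x + 9 (mod 47) for (x, y) = (18, 13).
LHS: y^2 = 13^2 mod 47 = 28
RHS: x^3 + 40 x + 9 = 18^3 + 40*18 + 9 mod 47 = 28
LHS = RHS

Yes, on the curve


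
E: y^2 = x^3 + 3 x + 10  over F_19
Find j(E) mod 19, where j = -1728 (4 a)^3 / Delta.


Delta = -16(4 a^3 + 27 b^2) mod 19 = 7
-1728 * (4 a)^3 = -1728 * (4*3)^3 mod 19 = 18
j = 18 * 7^(-1) mod 19 = 8

j = 8 (mod 19)


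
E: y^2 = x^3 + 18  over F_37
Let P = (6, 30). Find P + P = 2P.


Doubling: s = (3 x1^2 + a) / (2 y1)
s = (3*6^2 + 0) / (2*30) mod 37 = 24
x3 = s^2 - 2 x1 mod 37 = 24^2 - 2*6 = 9
y3 = s (x1 - x3) - y1 mod 37 = 24 * (6 - 9) - 30 = 9

2P = (9, 9)


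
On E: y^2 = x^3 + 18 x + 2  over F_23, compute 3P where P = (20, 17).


k = 3 = 11_2 (binary, LSB first: 11)
Double-and-add from P = (20, 17):
  bit 0 = 1: acc = O + (20, 17) = (20, 17)
  bit 1 = 1: acc = (20, 17) + (10, 3) = (6, 21)

3P = (6, 21)


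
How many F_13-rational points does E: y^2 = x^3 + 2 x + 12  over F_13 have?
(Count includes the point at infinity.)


For each x in F_13, count y with y^2 = x^3 + 2 x + 12 mod 13:
  x = 0: RHS = 12, y in [5, 8]  -> 2 point(s)
  x = 5: RHS = 4, y in [2, 11]  -> 2 point(s)
  x = 11: RHS = 0, y in [0]  -> 1 point(s)
  x = 12: RHS = 9, y in [3, 10]  -> 2 point(s)
Affine points: 7. Add the point at infinity: total = 8.

#E(F_13) = 8


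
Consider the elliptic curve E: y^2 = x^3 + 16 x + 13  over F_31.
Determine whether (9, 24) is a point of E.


Check whether y^2 = x^3 + 16 x + 13 (mod 31) for (x, y) = (9, 24).
LHS: y^2 = 24^2 mod 31 = 18
RHS: x^3 + 16 x + 13 = 9^3 + 16*9 + 13 mod 31 = 18
LHS = RHS

Yes, on the curve


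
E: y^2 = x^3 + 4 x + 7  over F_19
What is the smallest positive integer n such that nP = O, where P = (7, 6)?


Compute successive multiples of P until we hit O:
  1P = (7, 6)
  2P = (12, 15)
  3P = (4, 7)
  4P = (6, 0)
  5P = (4, 12)
  6P = (12, 4)
  7P = (7, 13)
  8P = O

ord(P) = 8


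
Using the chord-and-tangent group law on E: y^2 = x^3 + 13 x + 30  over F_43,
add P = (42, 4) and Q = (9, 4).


P != Q, so use the chord formula.
s = (y2 - y1) / (x2 - x1) = (0) / (10) mod 43 = 0
x3 = s^2 - x1 - x2 mod 43 = 0^2 - 42 - 9 = 35
y3 = s (x1 - x3) - y1 mod 43 = 0 * (42 - 35) - 4 = 39

P + Q = (35, 39)


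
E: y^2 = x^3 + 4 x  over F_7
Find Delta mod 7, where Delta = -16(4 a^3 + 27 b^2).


4 a^3 + 27 b^2 = 4*4^3 + 27*0^2 = 256 + 0 = 256
Delta = -16 * (256) = -4096
Delta mod 7 = 6

Delta = 6 (mod 7)


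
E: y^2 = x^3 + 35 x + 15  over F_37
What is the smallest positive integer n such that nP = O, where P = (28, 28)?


Compute successive multiples of P until we hit O:
  1P = (28, 28)
  2P = (19, 18)
  3P = (36, 33)
  4P = (26, 1)
  5P = (8, 20)
  6P = (13, 15)
  7P = (3, 6)
  8P = (33, 12)
  ... (continuing to 24P)
  24P = O

ord(P) = 24


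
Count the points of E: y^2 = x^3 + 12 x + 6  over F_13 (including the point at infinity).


For each x in F_13, count y with y^2 = x^3 + 12 x + 6 mod 13:
  x = 2: RHS = 12, y in [5, 8]  -> 2 point(s)
  x = 3: RHS = 4, y in [2, 11]  -> 2 point(s)
  x = 4: RHS = 1, y in [1, 12]  -> 2 point(s)
  x = 5: RHS = 9, y in [3, 10]  -> 2 point(s)
  x = 7: RHS = 4, y in [2, 11]  -> 2 point(s)
  x = 8: RHS = 3, y in [4, 9]  -> 2 point(s)
  x = 11: RHS = 0, y in [0]  -> 1 point(s)
Affine points: 13. Add the point at infinity: total = 14.

#E(F_13) = 14


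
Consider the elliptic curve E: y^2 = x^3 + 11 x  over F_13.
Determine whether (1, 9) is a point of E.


Check whether y^2 = x^3 + 11 x + 0 (mod 13) for (x, y) = (1, 9).
LHS: y^2 = 9^2 mod 13 = 3
RHS: x^3 + 11 x + 0 = 1^3 + 11*1 + 0 mod 13 = 12
LHS != RHS

No, not on the curve


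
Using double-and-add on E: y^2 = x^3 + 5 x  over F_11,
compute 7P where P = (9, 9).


k = 7 = 111_2 (binary, LSB first: 111)
Double-and-add from P = (9, 9):
  bit 0 = 1: acc = O + (9, 9) = (9, 9)
  bit 1 = 1: acc = (9, 9) + (9, 2) = O
  bit 2 = 1: acc = O + (9, 9) = (9, 9)

7P = (9, 9)


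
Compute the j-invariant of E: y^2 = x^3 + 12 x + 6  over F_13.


Delta = -16(4 a^3 + 27 b^2) mod 13 = 8
-1728 * (4 a)^3 = -1728 * (4*12)^3 mod 13 = 1
j = 1 * 8^(-1) mod 13 = 5

j = 5 (mod 13)


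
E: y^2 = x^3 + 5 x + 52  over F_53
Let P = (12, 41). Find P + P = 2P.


Doubling: s = (3 x1^2 + a) / (2 y1)
s = (3*12^2 + 5) / (2*41) mod 53 = 37
x3 = s^2 - 2 x1 mod 53 = 37^2 - 2*12 = 20
y3 = s (x1 - x3) - y1 mod 53 = 37 * (12 - 20) - 41 = 34

2P = (20, 34)


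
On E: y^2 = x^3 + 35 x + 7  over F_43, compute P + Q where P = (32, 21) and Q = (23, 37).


P != Q, so use the chord formula.
s = (y2 - y1) / (x2 - x1) = (16) / (34) mod 43 = 3
x3 = s^2 - x1 - x2 mod 43 = 3^2 - 32 - 23 = 40
y3 = s (x1 - x3) - y1 mod 43 = 3 * (32 - 40) - 21 = 41

P + Q = (40, 41)


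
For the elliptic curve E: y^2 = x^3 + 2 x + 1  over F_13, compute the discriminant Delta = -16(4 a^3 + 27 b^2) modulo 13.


4 a^3 + 27 b^2 = 4*2^3 + 27*1^2 = 32 + 27 = 59
Delta = -16 * (59) = -944
Delta mod 13 = 5

Delta = 5 (mod 13)


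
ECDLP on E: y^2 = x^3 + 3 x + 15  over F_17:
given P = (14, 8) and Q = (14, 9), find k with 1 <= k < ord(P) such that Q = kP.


Enumerate multiples of P until we hit Q = (14, 9):
  1P = (14, 8)
  2P = (5, 11)
  3P = (0, 10)
  4P = (11, 11)
  5P = (10, 5)
  6P = (1, 6)
  7P = (15, 1)
  8P = (3, 0)
  9P = (15, 16)
  10P = (1, 11)
  11P = (10, 12)
  12P = (11, 6)
  13P = (0, 7)
  14P = (5, 6)
  15P = (14, 9)
Match found at i = 15.

k = 15


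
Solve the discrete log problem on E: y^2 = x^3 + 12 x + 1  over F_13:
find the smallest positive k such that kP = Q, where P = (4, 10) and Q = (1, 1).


Enumerate multiples of P until we hit Q = (1, 1):
  1P = (4, 10)
  2P = (1, 12)
  3P = (7, 5)
  4P = (12, 12)
  5P = (6, 9)
  6P = (0, 1)
  7P = (10, 9)
  8P = (3, 5)
  9P = (5, 11)
  10P = (5, 2)
  11P = (3, 8)
  12P = (10, 4)
  13P = (0, 12)
  14P = (6, 4)
  15P = (12, 1)
  16P = (7, 8)
  17P = (1, 1)
Match found at i = 17.

k = 17


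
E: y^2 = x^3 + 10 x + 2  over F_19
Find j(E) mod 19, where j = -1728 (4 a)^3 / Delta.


Delta = -16(4 a^3 + 27 b^2) mod 19 = 12
-1728 * (4 a)^3 = -1728 * (4*10)^3 mod 19 = 8
j = 8 * 12^(-1) mod 19 = 7

j = 7 (mod 19)


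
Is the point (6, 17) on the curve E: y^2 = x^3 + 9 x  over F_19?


Check whether y^2 = x^3 + 9 x + 0 (mod 19) for (x, y) = (6, 17).
LHS: y^2 = 17^2 mod 19 = 4
RHS: x^3 + 9 x + 0 = 6^3 + 9*6 + 0 mod 19 = 4
LHS = RHS

Yes, on the curve


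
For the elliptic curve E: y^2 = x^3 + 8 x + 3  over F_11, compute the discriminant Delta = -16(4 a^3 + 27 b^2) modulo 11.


4 a^3 + 27 b^2 = 4*8^3 + 27*3^2 = 2048 + 243 = 2291
Delta = -16 * (2291) = -36656
Delta mod 11 = 7

Delta = 7 (mod 11)


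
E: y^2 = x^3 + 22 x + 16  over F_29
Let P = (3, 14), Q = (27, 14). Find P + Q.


P != Q, so use the chord formula.
s = (y2 - y1) / (x2 - x1) = (0) / (24) mod 29 = 0
x3 = s^2 - x1 - x2 mod 29 = 0^2 - 3 - 27 = 28
y3 = s (x1 - x3) - y1 mod 29 = 0 * (3 - 28) - 14 = 15

P + Q = (28, 15)


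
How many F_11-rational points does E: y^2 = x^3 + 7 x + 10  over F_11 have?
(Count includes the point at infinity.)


For each x in F_11, count y with y^2 = x^3 + 7 x + 10 mod 11:
  x = 3: RHS = 3, y in [5, 6]  -> 2 point(s)
  x = 4: RHS = 3, y in [5, 6]  -> 2 point(s)
  x = 5: RHS = 5, y in [4, 7]  -> 2 point(s)
  x = 6: RHS = 4, y in [2, 9]  -> 2 point(s)
Affine points: 8. Add the point at infinity: total = 9.

#E(F_11) = 9


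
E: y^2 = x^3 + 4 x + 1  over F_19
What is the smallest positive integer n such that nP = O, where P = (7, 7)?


Compute successive multiples of P until we hit O:
  1P = (7, 7)
  2P = (2, 13)
  3P = (16, 0)
  4P = (2, 6)
  5P = (7, 12)
  6P = O

ord(P) = 6


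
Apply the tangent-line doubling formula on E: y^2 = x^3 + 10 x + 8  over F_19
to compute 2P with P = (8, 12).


Doubling: s = (3 x1^2 + a) / (2 y1)
s = (3*8^2 + 10) / (2*12) mod 19 = 10
x3 = s^2 - 2 x1 mod 19 = 10^2 - 2*8 = 8
y3 = s (x1 - x3) - y1 mod 19 = 10 * (8 - 8) - 12 = 7

2P = (8, 7)


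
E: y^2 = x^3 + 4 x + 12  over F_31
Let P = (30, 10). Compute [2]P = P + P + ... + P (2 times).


k = 2 = 10_2 (binary, LSB first: 01)
Double-and-add from P = (30, 10):
  bit 0 = 0: acc unchanged = O
  bit 1 = 1: acc = O + (27, 5) = (27, 5)

2P = (27, 5)


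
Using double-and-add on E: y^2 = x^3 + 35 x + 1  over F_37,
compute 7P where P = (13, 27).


k = 7 = 111_2 (binary, LSB first: 111)
Double-and-add from P = (13, 27):
  bit 0 = 1: acc = O + (13, 27) = (13, 27)
  bit 1 = 1: acc = (13, 27) + (8, 4) = (12, 22)
  bit 2 = 1: acc = (12, 22) + (0, 1) = (35, 21)

7P = (35, 21)


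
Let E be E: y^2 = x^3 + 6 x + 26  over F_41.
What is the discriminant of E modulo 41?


4 a^3 + 27 b^2 = 4*6^3 + 27*26^2 = 864 + 18252 = 19116
Delta = -16 * (19116) = -305856
Delta mod 41 = 4

Delta = 4 (mod 41)


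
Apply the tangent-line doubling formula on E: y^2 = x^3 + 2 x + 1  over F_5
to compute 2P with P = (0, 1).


Doubling: s = (3 x1^2 + a) / (2 y1)
s = (3*0^2 + 2) / (2*1) mod 5 = 1
x3 = s^2 - 2 x1 mod 5 = 1^2 - 2*0 = 1
y3 = s (x1 - x3) - y1 mod 5 = 1 * (0 - 1) - 1 = 3

2P = (1, 3)


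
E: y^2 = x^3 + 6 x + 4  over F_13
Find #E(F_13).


For each x in F_13, count y with y^2 = x^3 + 6 x + 4 mod 13:
  x = 0: RHS = 4, y in [2, 11]  -> 2 point(s)
  x = 3: RHS = 10, y in [6, 7]  -> 2 point(s)
  x = 4: RHS = 1, y in [1, 12]  -> 2 point(s)
  x = 5: RHS = 3, y in [4, 9]  -> 2 point(s)
  x = 6: RHS = 9, y in [3, 10]  -> 2 point(s)
  x = 7: RHS = 12, y in [5, 8]  -> 2 point(s)
  x = 11: RHS = 10, y in [6, 7]  -> 2 point(s)
  x = 12: RHS = 10, y in [6, 7]  -> 2 point(s)
Affine points: 16. Add the point at infinity: total = 17.

#E(F_13) = 17


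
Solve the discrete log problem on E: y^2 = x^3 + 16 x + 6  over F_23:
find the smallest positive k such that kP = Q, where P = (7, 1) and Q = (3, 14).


Enumerate multiples of P until we hit Q = (3, 14):
  1P = (7, 1)
  2P = (10, 19)
  3P = (19, 19)
  4P = (5, 2)
  5P = (17, 4)
  6P = (3, 14)
Match found at i = 6.

k = 6


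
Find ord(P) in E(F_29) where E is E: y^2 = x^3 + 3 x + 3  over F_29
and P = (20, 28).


Compute successive multiples of P until we hit O:
  1P = (20, 28)
  2P = (9, 11)
  3P = (23, 28)
  4P = (15, 1)
  5P = (22, 25)
  6P = (11, 2)
  7P = (11, 27)
  8P = (22, 4)
  ... (continuing to 13P)
  13P = O

ord(P) = 13


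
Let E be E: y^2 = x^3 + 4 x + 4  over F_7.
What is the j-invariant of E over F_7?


Delta = -16(4 a^3 + 27 b^2) mod 7 = 3
-1728 * (4 a)^3 = -1728 * (4*4)^3 mod 7 = 1
j = 1 * 3^(-1) mod 7 = 5

j = 5 (mod 7)


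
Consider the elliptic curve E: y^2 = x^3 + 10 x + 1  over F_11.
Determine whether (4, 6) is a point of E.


Check whether y^2 = x^3 + 10 x + 1 (mod 11) for (x, y) = (4, 6).
LHS: y^2 = 6^2 mod 11 = 3
RHS: x^3 + 10 x + 1 = 4^3 + 10*4 + 1 mod 11 = 6
LHS != RHS

No, not on the curve


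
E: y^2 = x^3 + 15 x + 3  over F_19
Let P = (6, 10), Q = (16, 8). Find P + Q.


P != Q, so use the chord formula.
s = (y2 - y1) / (x2 - x1) = (17) / (10) mod 19 = 15
x3 = s^2 - x1 - x2 mod 19 = 15^2 - 6 - 16 = 13
y3 = s (x1 - x3) - y1 mod 19 = 15 * (6 - 13) - 10 = 18

P + Q = (13, 18)


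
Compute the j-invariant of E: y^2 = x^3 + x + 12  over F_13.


Delta = -16(4 a^3 + 27 b^2) mod 13 = 11
-1728 * (4 a)^3 = -1728 * (4*1)^3 mod 13 = 12
j = 12 * 11^(-1) mod 13 = 7

j = 7 (mod 13)


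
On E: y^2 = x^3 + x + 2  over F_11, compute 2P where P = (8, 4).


Doubling: s = (3 x1^2 + a) / (2 y1)
s = (3*8^2 + 1) / (2*4) mod 11 = 9
x3 = s^2 - 2 x1 mod 11 = 9^2 - 2*8 = 10
y3 = s (x1 - x3) - y1 mod 11 = 9 * (8 - 10) - 4 = 0

2P = (10, 0)


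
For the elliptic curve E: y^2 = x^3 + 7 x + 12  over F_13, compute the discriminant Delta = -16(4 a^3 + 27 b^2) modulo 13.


4 a^3 + 27 b^2 = 4*7^3 + 27*12^2 = 1372 + 3888 = 5260
Delta = -16 * (5260) = -84160
Delta mod 13 = 2

Delta = 2 (mod 13)


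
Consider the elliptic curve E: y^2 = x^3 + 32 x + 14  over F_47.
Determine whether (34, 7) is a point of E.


Check whether y^2 = x^3 + 32 x + 14 (mod 47) for (x, y) = (34, 7).
LHS: y^2 = 7^2 mod 47 = 2
RHS: x^3 + 32 x + 14 = 34^3 + 32*34 + 14 mod 47 = 33
LHS != RHS

No, not on the curve


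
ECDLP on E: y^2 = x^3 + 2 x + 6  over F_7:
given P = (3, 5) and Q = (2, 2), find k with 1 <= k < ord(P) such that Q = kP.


Enumerate multiples of P until we hit Q = (2, 2):
  1P = (3, 5)
  2P = (5, 6)
  3P = (1, 3)
  4P = (4, 1)
  5P = (2, 5)
  6P = (2, 2)
Match found at i = 6.

k = 6


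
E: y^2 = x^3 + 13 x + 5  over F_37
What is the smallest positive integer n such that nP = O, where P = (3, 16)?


Compute successive multiples of P until we hit O:
  1P = (3, 16)
  2P = (21, 17)
  3P = (17, 12)
  4P = (5, 11)
  5P = (26, 23)
  6P = (36, 19)
  7P = (24, 9)
  8P = (6, 22)
  ... (continuing to 18P)
  18P = O

ord(P) = 18


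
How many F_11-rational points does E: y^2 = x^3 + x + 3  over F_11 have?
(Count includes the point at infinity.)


For each x in F_11, count y with y^2 = x^3 + 1 x + 3 mod 11:
  x = 0: RHS = 3, y in [5, 6]  -> 2 point(s)
  x = 1: RHS = 5, y in [4, 7]  -> 2 point(s)
  x = 3: RHS = 0, y in [0]  -> 1 point(s)
  x = 4: RHS = 5, y in [4, 7]  -> 2 point(s)
  x = 5: RHS = 1, y in [1, 10]  -> 2 point(s)
  x = 6: RHS = 5, y in [4, 7]  -> 2 point(s)
  x = 7: RHS = 1, y in [1, 10]  -> 2 point(s)
  x = 9: RHS = 4, y in [2, 9]  -> 2 point(s)
  x = 10: RHS = 1, y in [1, 10]  -> 2 point(s)
Affine points: 17. Add the point at infinity: total = 18.

#E(F_11) = 18


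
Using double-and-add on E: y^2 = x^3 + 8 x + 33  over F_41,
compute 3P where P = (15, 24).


k = 3 = 11_2 (binary, LSB first: 11)
Double-and-add from P = (15, 24):
  bit 0 = 1: acc = O + (15, 24) = (15, 24)
  bit 1 = 1: acc = (15, 24) + (15, 17) = O

3P = O


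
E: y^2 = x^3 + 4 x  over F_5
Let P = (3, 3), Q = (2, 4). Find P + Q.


P != Q, so use the chord formula.
s = (y2 - y1) / (x2 - x1) = (1) / (4) mod 5 = 4
x3 = s^2 - x1 - x2 mod 5 = 4^2 - 3 - 2 = 1
y3 = s (x1 - x3) - y1 mod 5 = 4 * (3 - 1) - 3 = 0

P + Q = (1, 0)


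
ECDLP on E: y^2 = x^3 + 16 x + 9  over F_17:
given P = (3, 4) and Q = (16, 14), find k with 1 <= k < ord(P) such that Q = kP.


Enumerate multiples of P until we hit Q = (16, 14):
  1P = (3, 4)
  2P = (12, 5)
  3P = (6, 7)
  4P = (9, 7)
  5P = (1, 14)
  6P = (4, 1)
  7P = (2, 10)
  8P = (14, 11)
  9P = (16, 14)
Match found at i = 9.

k = 9


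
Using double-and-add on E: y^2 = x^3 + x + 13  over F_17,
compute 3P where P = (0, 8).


k = 3 = 11_2 (binary, LSB first: 11)
Double-and-add from P = (0, 8):
  bit 0 = 1: acc = O + (0, 8) = (0, 8)
  bit 1 = 1: acc = (0, 8) + (1, 10) = (3, 3)

3P = (3, 3)


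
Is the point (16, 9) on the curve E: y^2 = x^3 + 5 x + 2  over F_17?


Check whether y^2 = x^3 + 5 x + 2 (mod 17) for (x, y) = (16, 9).
LHS: y^2 = 9^2 mod 17 = 13
RHS: x^3 + 5 x + 2 = 16^3 + 5*16 + 2 mod 17 = 13
LHS = RHS

Yes, on the curve


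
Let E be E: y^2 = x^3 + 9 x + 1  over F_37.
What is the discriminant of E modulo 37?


4 a^3 + 27 b^2 = 4*9^3 + 27*1^2 = 2916 + 27 = 2943
Delta = -16 * (2943) = -47088
Delta mod 37 = 13

Delta = 13 (mod 37)


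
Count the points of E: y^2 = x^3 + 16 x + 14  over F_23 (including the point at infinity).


For each x in F_23, count y with y^2 = x^3 + 16 x + 14 mod 23:
  x = 1: RHS = 8, y in [10, 13]  -> 2 point(s)
  x = 2: RHS = 8, y in [10, 13]  -> 2 point(s)
  x = 4: RHS = 4, y in [2, 21]  -> 2 point(s)
  x = 5: RHS = 12, y in [9, 14]  -> 2 point(s)
  x = 6: RHS = 4, y in [2, 21]  -> 2 point(s)
  x = 7: RHS = 9, y in [3, 20]  -> 2 point(s)
  x = 9: RHS = 13, y in [6, 17]  -> 2 point(s)
  x = 10: RHS = 1, y in [1, 22]  -> 2 point(s)
  x = 11: RHS = 3, y in [7, 16]  -> 2 point(s)
  x = 12: RHS = 2, y in [5, 18]  -> 2 point(s)
  x = 13: RHS = 4, y in [2, 21]  -> 2 point(s)
  x = 15: RHS = 18, y in [8, 15]  -> 2 point(s)
  x = 17: RHS = 1, y in [1, 22]  -> 2 point(s)
  x = 18: RHS = 16, y in [4, 19]  -> 2 point(s)
  x = 19: RHS = 1, y in [1, 22]  -> 2 point(s)
  x = 20: RHS = 8, y in [10, 13]  -> 2 point(s)
Affine points: 32. Add the point at infinity: total = 33.

#E(F_23) = 33


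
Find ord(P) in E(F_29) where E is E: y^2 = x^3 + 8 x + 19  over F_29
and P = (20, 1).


Compute successive multiples of P until we hit O:
  1P = (20, 1)
  2P = (14, 27)
  3P = (17, 15)
  4P = (17, 14)
  5P = (14, 2)
  6P = (20, 28)
  7P = O

ord(P) = 7


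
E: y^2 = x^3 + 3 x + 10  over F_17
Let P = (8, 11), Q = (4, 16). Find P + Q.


P != Q, so use the chord formula.
s = (y2 - y1) / (x2 - x1) = (5) / (13) mod 17 = 3
x3 = s^2 - x1 - x2 mod 17 = 3^2 - 8 - 4 = 14
y3 = s (x1 - x3) - y1 mod 17 = 3 * (8 - 14) - 11 = 5

P + Q = (14, 5)


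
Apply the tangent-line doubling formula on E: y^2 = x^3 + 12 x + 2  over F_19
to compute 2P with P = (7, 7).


Doubling: s = (3 x1^2 + a) / (2 y1)
s = (3*7^2 + 12) / (2*7) mod 19 = 10
x3 = s^2 - 2 x1 mod 19 = 10^2 - 2*7 = 10
y3 = s (x1 - x3) - y1 mod 19 = 10 * (7 - 10) - 7 = 1

2P = (10, 1)


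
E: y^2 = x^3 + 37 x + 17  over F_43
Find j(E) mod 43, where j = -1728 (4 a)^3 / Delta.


Delta = -16(4 a^3 + 27 b^2) mod 43 = 2
-1728 * (4 a)^3 = -1728 * (4*37)^3 mod 43 = 39
j = 39 * 2^(-1) mod 43 = 41

j = 41 (mod 43)


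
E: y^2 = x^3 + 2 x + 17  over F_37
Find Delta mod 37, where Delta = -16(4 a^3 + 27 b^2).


4 a^3 + 27 b^2 = 4*2^3 + 27*17^2 = 32 + 7803 = 7835
Delta = -16 * (7835) = -125360
Delta mod 37 = 33

Delta = 33 (mod 37)


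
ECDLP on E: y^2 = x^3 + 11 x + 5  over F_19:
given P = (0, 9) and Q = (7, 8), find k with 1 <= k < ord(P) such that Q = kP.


Enumerate multiples of P until we hit Q = (7, 8):
  1P = (0, 9)
  2P = (7, 11)
  3P = (2, 4)
  4P = (9, 4)
  5P = (15, 12)
  6P = (1, 6)
  7P = (8, 15)
  8P = (8, 4)
  9P = (1, 13)
  10P = (15, 7)
  11P = (9, 15)
  12P = (2, 15)
  13P = (7, 8)
Match found at i = 13.

k = 13


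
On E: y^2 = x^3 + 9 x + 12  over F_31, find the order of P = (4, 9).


Compute successive multiples of P until we hit O:
  1P = (4, 9)
  2P = (27, 6)
  3P = (20, 16)
  4P = (17, 26)
  5P = (24, 3)
  6P = (22, 15)
  7P = (12, 9)
  8P = (15, 22)
  ... (continuing to 41P)
  41P = O

ord(P) = 41


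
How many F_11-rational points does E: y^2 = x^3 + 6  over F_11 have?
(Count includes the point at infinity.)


For each x in F_11, count y with y^2 = x^3 + 0 x + 6 mod 11:
  x = 2: RHS = 3, y in [5, 6]  -> 2 point(s)
  x = 3: RHS = 0, y in [0]  -> 1 point(s)
  x = 4: RHS = 4, y in [2, 9]  -> 2 point(s)
  x = 8: RHS = 1, y in [1, 10]  -> 2 point(s)
  x = 9: RHS = 9, y in [3, 8]  -> 2 point(s)
  x = 10: RHS = 5, y in [4, 7]  -> 2 point(s)
Affine points: 11. Add the point at infinity: total = 12.

#E(F_11) = 12


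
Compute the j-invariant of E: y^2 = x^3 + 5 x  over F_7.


Delta = -16(4 a^3 + 27 b^2) mod 7 = 1
-1728 * (4 a)^3 = -1728 * (4*5)^3 mod 7 = 6
j = 6 * 1^(-1) mod 7 = 6

j = 6 (mod 7)


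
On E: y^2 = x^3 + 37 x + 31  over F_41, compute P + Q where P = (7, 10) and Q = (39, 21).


P != Q, so use the chord formula.
s = (y2 - y1) / (x2 - x1) = (11) / (32) mod 41 = 17
x3 = s^2 - x1 - x2 mod 41 = 17^2 - 7 - 39 = 38
y3 = s (x1 - x3) - y1 mod 41 = 17 * (7 - 38) - 10 = 37

P + Q = (38, 37)
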